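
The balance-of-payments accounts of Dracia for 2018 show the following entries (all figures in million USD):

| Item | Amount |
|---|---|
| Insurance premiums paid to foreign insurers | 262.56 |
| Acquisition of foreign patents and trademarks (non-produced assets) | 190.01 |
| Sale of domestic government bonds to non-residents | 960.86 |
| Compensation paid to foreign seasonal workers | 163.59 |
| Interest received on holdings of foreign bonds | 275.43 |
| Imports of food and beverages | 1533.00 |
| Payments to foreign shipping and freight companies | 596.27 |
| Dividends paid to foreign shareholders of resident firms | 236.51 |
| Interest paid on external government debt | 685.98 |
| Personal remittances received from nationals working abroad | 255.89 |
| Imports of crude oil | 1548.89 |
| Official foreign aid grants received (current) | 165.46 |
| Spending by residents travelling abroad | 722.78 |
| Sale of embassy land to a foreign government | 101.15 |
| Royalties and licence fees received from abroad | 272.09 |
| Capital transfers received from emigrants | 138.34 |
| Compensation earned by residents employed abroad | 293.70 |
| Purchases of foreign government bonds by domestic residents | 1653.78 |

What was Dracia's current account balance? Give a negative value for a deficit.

-4487.01

Goods: -1533.00 - 1548.89 = -3081.89
Services: -722.78 + 272.09 - 596.27 - 262.56 = -1309.52
Primary income: -236.51 - 163.59 + 293.70 + 275.43 - 685.98 = -516.95
Secondary income: 255.89 + 165.46 = 421.35
Current account = (-3081.89) + (-1309.52) + (-516.95) + 421.35 = -4487.01
(Excluded from the current account — capital account: acquisition of foreign patents and trademarks (non-produced assets) 190.01, sale of embassy land to a foreign government 101.15, capital transfers received from emigrants 138.34; financial account: sale of domestic government bonds to non-residents 960.86, purchases of foreign government bonds by domestic residents 1653.78.)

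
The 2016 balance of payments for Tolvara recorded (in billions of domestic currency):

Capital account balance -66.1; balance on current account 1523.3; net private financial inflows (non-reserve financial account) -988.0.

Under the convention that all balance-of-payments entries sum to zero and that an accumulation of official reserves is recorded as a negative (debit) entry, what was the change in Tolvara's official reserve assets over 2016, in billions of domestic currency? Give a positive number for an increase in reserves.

Official reserve transactions balance = -(1523.3 + (-66.1) + (-988.0)) = -469.2
An accumulation of reserves is recorded as a debit (negative entry), so the change in the stock of reserves is the negative of that balance.
Change in official reserves = -(-469.2) = 469.2

469.2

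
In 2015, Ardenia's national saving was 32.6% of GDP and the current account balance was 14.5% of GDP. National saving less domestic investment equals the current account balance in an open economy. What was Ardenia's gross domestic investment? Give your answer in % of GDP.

I = S - CA = 32.6 - 14.5 = 18.1

18.1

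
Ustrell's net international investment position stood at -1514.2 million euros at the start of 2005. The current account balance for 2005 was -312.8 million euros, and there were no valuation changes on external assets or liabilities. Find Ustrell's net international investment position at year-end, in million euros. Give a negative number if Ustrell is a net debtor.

-1827.0

With no valuation effects, change in NIIP = current account = -312.8
End-of-year NIIP = -1514.2 + (-312.8) = -1827.0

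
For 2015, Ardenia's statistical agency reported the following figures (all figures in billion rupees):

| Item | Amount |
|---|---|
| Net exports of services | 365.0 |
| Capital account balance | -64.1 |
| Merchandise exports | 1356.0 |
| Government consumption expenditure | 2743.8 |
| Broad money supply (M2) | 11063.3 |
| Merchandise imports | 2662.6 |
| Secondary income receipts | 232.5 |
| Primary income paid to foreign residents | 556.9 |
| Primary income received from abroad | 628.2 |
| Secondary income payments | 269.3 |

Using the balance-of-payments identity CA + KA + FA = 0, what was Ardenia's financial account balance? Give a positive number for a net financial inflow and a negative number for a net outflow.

Goods balance = 1356.0 - 2662.6 = -1306.6
Services balance = 365.0
Trade balance (goods + services) = -1306.6 + 365.0 = -941.6
Net primary income = 628.2 - 556.9 = 71.3
Net secondary income = 232.5 - 269.3 = -36.8
Current account = -941.6 + 71.3 + (-36.8) = -907.1
Financial account = -(-907.1 + (-64.1)) = 971.2

971.2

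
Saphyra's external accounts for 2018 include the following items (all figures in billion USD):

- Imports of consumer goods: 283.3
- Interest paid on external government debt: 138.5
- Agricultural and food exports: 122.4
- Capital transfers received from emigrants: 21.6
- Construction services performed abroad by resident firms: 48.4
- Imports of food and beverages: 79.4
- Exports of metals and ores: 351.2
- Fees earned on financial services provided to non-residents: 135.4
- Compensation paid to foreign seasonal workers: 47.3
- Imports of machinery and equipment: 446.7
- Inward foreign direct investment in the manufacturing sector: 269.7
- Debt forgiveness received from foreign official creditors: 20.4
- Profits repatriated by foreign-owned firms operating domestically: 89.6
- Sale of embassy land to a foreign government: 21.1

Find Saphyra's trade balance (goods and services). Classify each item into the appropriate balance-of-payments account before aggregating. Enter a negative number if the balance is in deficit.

-152.0

Goods: -79.4 + 351.2 + 122.4 - 283.3 - 446.7 = -335.8
Services: 135.4 + 48.4 = 183.8
Trade balance = -335.8 + 183.8 = -152.0
(Excluded from the trade balance — primary income: interest paid on external government debt 138.5, compensation paid to foreign seasonal workers 47.3, profits repatriated by foreign-owned firms operating domestically 89.6; capital account: capital transfers received from emigrants 21.6, debt forgiveness received from foreign official creditors 20.4, sale of embassy land to a foreign government 21.1; financial account: inward foreign direct investment in the manufacturing sector 269.7.)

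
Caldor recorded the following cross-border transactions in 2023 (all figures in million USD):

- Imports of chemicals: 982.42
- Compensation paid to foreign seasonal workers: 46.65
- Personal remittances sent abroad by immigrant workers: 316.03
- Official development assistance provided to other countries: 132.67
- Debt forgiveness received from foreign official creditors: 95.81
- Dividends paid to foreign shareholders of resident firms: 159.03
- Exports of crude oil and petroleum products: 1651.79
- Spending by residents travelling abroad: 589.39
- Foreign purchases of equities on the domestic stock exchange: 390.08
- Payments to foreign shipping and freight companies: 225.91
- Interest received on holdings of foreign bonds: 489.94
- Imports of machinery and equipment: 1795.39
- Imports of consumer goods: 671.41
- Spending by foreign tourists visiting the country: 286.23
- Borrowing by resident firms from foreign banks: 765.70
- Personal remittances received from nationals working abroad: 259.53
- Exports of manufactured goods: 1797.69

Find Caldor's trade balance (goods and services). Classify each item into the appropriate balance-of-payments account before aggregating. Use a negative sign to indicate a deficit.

-528.81

Goods: 1651.79 - 671.41 - 982.42 - 1795.39 + 1797.69 = 0.26
Services: -225.91 - 589.39 + 286.23 = -529.07
Trade balance = 0.26 + (-529.07) = -528.81
(Excluded from the trade balance — primary income: compensation paid to foreign seasonal workers 46.65, dividends paid to foreign shareholders of resident firms 159.03, interest received on holdings of foreign bonds 489.94; secondary income: personal remittances sent abroad by immigrant workers 316.03, official development assistance provided to other countries 132.67, personal remittances received from nationals working abroad 259.53; capital account: debt forgiveness received from foreign official creditors 95.81; financial account: foreign purchases of equities on the domestic stock exchange 390.08, borrowing by resident firms from foreign banks 765.70.)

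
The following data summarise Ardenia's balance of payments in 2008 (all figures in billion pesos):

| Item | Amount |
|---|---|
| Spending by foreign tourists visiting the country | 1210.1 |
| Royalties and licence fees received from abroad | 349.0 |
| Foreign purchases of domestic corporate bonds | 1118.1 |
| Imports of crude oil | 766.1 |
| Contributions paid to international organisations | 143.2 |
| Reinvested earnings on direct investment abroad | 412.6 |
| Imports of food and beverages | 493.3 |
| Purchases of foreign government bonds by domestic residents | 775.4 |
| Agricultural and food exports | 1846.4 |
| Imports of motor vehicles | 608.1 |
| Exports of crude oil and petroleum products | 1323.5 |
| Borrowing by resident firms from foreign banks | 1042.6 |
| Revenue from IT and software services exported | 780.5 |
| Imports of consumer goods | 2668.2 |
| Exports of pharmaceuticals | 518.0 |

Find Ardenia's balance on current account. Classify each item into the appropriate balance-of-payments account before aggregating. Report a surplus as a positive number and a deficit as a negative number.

1761.2

Goods: -766.1 - 493.3 + 1323.5 - 608.1 + 1846.4 - 2668.2 + 518.0 = -847.8
Services: 1210.1 + 349.0 + 780.5 = 2339.6
Primary income: 412.6
Secondary income: -143.2
Current account = (-847.8) + 2339.6 + 412.6 + (-143.2) = 1761.2
(Excluded from the current account — financial account: foreign purchases of domestic corporate bonds 1118.1, purchases of foreign government bonds by domestic residents 775.4, borrowing by resident firms from foreign banks 1042.6.)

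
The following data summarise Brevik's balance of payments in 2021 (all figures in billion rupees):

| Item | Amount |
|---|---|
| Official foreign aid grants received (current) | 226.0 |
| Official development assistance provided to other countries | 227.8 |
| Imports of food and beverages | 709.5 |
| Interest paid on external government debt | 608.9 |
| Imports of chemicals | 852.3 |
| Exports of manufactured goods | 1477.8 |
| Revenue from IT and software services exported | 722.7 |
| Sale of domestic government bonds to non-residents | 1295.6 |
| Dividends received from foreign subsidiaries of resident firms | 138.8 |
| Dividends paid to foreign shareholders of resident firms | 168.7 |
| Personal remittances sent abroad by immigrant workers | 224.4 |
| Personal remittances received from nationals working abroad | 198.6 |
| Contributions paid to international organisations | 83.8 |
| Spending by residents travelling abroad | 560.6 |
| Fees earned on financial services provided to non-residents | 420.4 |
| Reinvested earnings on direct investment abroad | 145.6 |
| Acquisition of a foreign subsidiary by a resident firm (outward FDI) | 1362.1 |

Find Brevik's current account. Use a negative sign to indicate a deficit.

-106.1

Goods: 1477.8 - 852.3 - 709.5 = -84.0
Services: -560.6 + 420.4 + 722.7 = 582.5
Primary income: 138.8 + 145.6 - 168.7 - 608.9 = -493.2
Secondary income: -224.4 - 227.8 + 198.6 - 83.8 + 226.0 = -111.4
Current account = (-84.0) + 582.5 + (-493.2) + (-111.4) = -106.1
(Excluded from the current account — financial account: sale of domestic government bonds to non-residents 1295.6, acquisition of a foreign subsidiary by a resident firm (outward FDI) 1362.1.)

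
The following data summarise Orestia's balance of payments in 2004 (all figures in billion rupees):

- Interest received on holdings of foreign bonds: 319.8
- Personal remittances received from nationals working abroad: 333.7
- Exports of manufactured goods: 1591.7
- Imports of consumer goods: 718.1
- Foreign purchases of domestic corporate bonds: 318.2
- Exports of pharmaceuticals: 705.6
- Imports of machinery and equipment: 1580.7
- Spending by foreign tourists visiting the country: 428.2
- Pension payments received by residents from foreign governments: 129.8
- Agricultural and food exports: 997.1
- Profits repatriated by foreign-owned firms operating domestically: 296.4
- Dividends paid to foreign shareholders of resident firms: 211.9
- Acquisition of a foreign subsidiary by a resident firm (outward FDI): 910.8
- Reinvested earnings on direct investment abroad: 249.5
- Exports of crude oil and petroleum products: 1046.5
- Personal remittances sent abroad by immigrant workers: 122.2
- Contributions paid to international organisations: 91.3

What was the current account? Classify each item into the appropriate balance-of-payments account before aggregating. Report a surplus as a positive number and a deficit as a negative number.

2781.3

Goods: 1046.5 - 718.1 + 705.6 + 997.1 + 1591.7 - 1580.7 = 2042.1
Services: 428.2
Primary income: 319.8 - 211.9 + 249.5 - 296.4 = 61.0
Secondary income: -122.2 + 129.8 - 91.3 + 333.7 = 250.0
Current account = 2042.1 + 428.2 + 61.0 + 250.0 = 2781.3
(Excluded from the current account — financial account: foreign purchases of domestic corporate bonds 318.2, acquisition of a foreign subsidiary by a resident firm (outward FDI) 910.8.)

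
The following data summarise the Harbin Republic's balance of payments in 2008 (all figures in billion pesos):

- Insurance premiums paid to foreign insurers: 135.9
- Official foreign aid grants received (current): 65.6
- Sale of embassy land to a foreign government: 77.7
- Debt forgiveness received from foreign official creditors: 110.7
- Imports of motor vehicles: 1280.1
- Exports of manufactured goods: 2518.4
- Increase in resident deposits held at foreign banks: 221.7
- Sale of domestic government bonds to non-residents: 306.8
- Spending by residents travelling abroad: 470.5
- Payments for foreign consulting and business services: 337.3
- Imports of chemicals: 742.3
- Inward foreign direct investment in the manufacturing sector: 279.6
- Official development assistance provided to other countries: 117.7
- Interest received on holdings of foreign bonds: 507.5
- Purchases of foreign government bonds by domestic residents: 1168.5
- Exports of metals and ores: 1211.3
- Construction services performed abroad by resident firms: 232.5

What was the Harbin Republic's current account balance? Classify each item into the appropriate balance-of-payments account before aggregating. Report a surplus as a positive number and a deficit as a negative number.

Goods: 2518.4 - 1280.1 + 1211.3 - 742.3 = 1707.3
Services: -337.3 - 470.5 - 135.9 + 232.5 = -711.2
Primary income: 507.5
Secondary income: -117.7 + 65.6 = -52.1
Current account = 1707.3 + (-711.2) + 507.5 + (-52.1) = 1451.5
(Excluded from the current account — capital account: sale of embassy land to a foreign government 77.7, debt forgiveness received from foreign official creditors 110.7; financial account: increase in resident deposits held at foreign banks 221.7, sale of domestic government bonds to non-residents 306.8, inward foreign direct investment in the manufacturing sector 279.6, purchases of foreign government bonds by domestic residents 1168.5.)

1451.5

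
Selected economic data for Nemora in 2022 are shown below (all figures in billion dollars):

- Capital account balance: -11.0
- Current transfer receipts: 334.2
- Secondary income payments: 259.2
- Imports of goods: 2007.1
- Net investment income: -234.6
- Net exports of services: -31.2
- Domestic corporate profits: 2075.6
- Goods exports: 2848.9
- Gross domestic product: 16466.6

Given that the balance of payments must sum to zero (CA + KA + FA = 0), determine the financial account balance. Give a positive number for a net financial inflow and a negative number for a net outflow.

Goods balance = 2848.9 - 2007.1 = 841.8
Services balance = -31.2
Trade balance (goods + services) = 841.8 + (-31.2) = 810.6
Net primary income = -234.6
Net secondary income = 334.2 - 259.2 = 75.0
Current account = 810.6 + (-234.6) + 75.0 = 651.0
Financial account = -(651.0 + (-11.0)) = -640.0

-640.0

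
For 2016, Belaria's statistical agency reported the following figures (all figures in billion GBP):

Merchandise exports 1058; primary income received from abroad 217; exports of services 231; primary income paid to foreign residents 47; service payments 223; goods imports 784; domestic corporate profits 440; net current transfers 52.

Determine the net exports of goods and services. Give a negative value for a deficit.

Goods balance = 1058 - 784 = 274
Services balance = 231 - 223 = 8
Trade balance (goods + services) = 274 + 8 = 282

282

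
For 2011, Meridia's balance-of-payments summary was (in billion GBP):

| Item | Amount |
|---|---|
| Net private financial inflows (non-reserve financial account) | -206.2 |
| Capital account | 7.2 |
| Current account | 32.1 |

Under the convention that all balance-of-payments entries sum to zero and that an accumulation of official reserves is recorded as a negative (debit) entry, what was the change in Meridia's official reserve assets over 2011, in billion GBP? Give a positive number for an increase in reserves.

Official reserve transactions balance = -(32.1 + 7.2 + (-206.2)) = 166.9
An accumulation of reserves is recorded as a debit (negative entry), so the change in the stock of reserves is the negative of that balance.
Change in official reserves = -(166.9) = -166.9

-166.9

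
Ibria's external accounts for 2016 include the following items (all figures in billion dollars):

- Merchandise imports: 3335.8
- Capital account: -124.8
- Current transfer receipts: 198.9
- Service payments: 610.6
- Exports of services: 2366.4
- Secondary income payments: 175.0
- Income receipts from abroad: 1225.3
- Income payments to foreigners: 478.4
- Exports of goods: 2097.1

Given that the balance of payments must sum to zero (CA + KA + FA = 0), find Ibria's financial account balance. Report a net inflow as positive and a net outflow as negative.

Goods balance = 2097.1 - 3335.8 = -1238.7
Services balance = 2366.4 - 610.6 = 1755.8
Trade balance (goods + services) = -1238.7 + 1755.8 = 517.1
Net primary income = 1225.3 - 478.4 = 746.9
Net secondary income = 198.9 - 175.0 = 23.9
Current account = 517.1 + 746.9 + 23.9 = 1287.9
Financial account = -(1287.9 + (-124.8)) = -1163.1

-1163.1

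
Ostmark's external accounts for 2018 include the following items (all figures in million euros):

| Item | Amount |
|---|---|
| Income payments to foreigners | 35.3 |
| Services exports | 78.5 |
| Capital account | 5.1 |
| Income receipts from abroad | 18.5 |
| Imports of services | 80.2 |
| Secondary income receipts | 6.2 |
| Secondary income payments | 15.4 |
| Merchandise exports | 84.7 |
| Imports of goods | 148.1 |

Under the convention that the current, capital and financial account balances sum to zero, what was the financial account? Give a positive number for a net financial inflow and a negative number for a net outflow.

86.0

Goods balance = 84.7 - 148.1 = -63.4
Services balance = 78.5 - 80.2 = -1.7
Trade balance (goods + services) = -63.4 + (-1.7) = -65.1
Net primary income = 18.5 - 35.3 = -16.8
Net secondary income = 6.2 - 15.4 = -9.2
Current account = -65.1 + (-16.8) + (-9.2) = -91.1
Financial account = -(-91.1 + 5.1) = 86.0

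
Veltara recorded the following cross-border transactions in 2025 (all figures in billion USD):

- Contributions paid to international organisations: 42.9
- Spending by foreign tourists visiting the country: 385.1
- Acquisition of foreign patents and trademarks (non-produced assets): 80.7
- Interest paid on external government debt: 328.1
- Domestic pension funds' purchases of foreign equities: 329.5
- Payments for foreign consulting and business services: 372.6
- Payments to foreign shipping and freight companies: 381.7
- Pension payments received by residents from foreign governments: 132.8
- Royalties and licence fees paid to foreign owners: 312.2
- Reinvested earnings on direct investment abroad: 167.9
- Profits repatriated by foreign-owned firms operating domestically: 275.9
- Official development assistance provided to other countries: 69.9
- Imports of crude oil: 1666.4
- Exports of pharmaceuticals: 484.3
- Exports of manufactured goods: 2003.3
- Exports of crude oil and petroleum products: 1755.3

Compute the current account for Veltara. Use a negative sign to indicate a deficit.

Goods: -1666.4 + 484.3 + 2003.3 + 1755.3 = 2576.5
Services: -312.2 - 372.6 - 381.7 + 385.1 = -681.4
Primary income: -275.9 - 328.1 + 167.9 = -436.1
Secondary income: -69.9 - 42.9 + 132.8 = 20.0
Current account = 2576.5 + (-681.4) + (-436.1) + 20.0 = 1479.0
(Excluded from the current account — capital account: acquisition of foreign patents and trademarks (non-produced assets) 80.7; financial account: domestic pension funds' purchases of foreign equities 329.5.)

1479.0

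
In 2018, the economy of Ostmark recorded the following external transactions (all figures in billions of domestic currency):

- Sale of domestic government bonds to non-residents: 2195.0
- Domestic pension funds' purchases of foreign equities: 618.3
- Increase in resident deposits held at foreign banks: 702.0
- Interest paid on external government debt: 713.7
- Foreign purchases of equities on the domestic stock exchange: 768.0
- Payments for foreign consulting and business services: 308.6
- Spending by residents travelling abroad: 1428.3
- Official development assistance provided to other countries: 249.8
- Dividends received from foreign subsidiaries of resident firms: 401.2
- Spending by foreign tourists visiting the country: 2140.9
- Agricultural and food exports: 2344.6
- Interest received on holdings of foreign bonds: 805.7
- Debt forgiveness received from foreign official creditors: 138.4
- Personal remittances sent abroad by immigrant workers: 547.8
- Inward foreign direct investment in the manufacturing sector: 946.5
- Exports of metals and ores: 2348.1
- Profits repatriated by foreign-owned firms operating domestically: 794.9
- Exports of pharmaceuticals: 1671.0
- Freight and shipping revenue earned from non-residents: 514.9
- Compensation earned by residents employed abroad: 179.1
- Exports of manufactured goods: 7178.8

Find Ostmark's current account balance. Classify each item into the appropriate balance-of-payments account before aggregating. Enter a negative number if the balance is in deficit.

13541.2

Goods: 2348.1 + 7178.8 + 2344.6 + 1671.0 = 13542.5
Services: -1428.3 - 308.6 + 514.9 + 2140.9 = 918.9
Primary income: 401.2 - 794.9 - 713.7 + 179.1 + 805.7 = -122.6
Secondary income: -547.8 - 249.8 = -797.6
Current account = 13542.5 + 918.9 + (-122.6) + (-797.6) = 13541.2
(Excluded from the current account — financial account: sale of domestic government bonds to non-residents 2195.0, domestic pension funds' purchases of foreign equities 618.3, increase in resident deposits held at foreign banks 702.0, foreign purchases of equities on the domestic stock exchange 768.0, inward foreign direct investment in the manufacturing sector 946.5; capital account: debt forgiveness received from foreign official creditors 138.4.)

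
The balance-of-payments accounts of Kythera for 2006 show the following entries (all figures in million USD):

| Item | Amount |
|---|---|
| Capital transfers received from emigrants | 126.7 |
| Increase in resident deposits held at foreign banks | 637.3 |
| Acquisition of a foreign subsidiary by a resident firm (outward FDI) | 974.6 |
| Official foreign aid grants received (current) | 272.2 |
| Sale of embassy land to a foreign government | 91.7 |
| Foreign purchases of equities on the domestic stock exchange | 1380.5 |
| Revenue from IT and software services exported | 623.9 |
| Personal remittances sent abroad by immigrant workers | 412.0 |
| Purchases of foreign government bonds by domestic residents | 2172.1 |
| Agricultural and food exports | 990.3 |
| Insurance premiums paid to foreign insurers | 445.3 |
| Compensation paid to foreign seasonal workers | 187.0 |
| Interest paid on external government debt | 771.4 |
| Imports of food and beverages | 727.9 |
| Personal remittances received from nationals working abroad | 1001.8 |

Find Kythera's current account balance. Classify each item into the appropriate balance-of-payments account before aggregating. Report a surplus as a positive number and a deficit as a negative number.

Goods: -727.9 + 990.3 = 262.4
Services: 623.9 - 445.3 = 178.6
Primary income: -187.0 - 771.4 = -958.4
Secondary income: 1001.8 - 412.0 + 272.2 = 862.0
Current account = 262.4 + 178.6 + (-958.4) + 862.0 = 344.6
(Excluded from the current account — capital account: capital transfers received from emigrants 126.7, sale of embassy land to a foreign government 91.7; financial account: increase in resident deposits held at foreign banks 637.3, acquisition of a foreign subsidiary by a resident firm (outward FDI) 974.6, foreign purchases of equities on the domestic stock exchange 1380.5, purchases of foreign government bonds by domestic residents 2172.1.)

344.6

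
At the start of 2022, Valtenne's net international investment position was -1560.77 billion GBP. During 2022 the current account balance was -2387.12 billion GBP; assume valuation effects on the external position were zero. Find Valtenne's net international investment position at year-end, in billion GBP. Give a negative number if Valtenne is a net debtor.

With no valuation effects, change in NIIP = current account = -2387.12
End-of-year NIIP = -1560.77 + (-2387.12) = -3947.89

-3947.89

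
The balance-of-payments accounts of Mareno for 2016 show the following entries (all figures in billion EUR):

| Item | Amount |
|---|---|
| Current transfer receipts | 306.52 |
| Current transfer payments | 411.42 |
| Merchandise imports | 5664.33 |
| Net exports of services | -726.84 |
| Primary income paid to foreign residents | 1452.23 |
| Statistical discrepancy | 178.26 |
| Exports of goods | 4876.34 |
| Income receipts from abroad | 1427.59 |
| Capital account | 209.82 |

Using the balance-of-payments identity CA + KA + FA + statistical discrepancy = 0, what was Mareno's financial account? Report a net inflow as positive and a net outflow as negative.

1256.29

Goods balance = 4876.34 - 5664.33 = -787.99
Services balance = -726.84
Trade balance (goods + services) = -787.99 + (-726.84) = -1514.83
Net primary income = 1427.59 - 1452.23 = -24.64
Net secondary income = 306.52 - 411.42 = -104.90
Current account = -1514.83 + (-24.64) + (-104.90) = -1644.37
Financial account = -(-1644.37 + 209.82 + 178.26) = 1256.29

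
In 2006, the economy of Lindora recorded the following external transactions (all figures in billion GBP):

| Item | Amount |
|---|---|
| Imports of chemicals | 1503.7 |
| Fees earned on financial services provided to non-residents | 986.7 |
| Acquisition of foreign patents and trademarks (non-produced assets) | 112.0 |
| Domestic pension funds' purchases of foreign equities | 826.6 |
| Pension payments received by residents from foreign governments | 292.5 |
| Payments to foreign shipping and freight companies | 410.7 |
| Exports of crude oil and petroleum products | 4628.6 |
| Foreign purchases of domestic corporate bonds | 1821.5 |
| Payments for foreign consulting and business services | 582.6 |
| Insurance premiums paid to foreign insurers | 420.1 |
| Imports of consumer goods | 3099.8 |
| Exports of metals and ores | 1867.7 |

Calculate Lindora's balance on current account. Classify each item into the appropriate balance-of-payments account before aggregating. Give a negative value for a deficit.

1758.6

Goods: -3099.8 + 1867.7 - 1503.7 + 4628.6 = 1892.8
Services: -410.7 + 986.7 - 420.1 - 582.6 = -426.7
Secondary income: 292.5
Current account = 1892.8 + (-426.7) + 292.5 = 1758.6
(Excluded from the current account — capital account: acquisition of foreign patents and trademarks (non-produced assets) 112.0; financial account: domestic pension funds' purchases of foreign equities 826.6, foreign purchases of domestic corporate bonds 1821.5.)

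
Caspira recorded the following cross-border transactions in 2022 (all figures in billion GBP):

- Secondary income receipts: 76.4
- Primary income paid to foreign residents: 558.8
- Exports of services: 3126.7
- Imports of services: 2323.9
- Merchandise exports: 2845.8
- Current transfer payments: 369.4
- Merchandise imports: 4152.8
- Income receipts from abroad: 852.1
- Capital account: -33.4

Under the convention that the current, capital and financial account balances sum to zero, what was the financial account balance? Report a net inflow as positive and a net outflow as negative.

537.3

Goods balance = 2845.8 - 4152.8 = -1307.0
Services balance = 3126.7 - 2323.9 = 802.8
Trade balance (goods + services) = -1307.0 + 802.8 = -504.2
Net primary income = 852.1 - 558.8 = 293.3
Net secondary income = 76.4 - 369.4 = -293.0
Current account = -504.2 + 293.3 + (-293.0) = -503.9
Financial account = -(-503.9 + (-33.4)) = 537.3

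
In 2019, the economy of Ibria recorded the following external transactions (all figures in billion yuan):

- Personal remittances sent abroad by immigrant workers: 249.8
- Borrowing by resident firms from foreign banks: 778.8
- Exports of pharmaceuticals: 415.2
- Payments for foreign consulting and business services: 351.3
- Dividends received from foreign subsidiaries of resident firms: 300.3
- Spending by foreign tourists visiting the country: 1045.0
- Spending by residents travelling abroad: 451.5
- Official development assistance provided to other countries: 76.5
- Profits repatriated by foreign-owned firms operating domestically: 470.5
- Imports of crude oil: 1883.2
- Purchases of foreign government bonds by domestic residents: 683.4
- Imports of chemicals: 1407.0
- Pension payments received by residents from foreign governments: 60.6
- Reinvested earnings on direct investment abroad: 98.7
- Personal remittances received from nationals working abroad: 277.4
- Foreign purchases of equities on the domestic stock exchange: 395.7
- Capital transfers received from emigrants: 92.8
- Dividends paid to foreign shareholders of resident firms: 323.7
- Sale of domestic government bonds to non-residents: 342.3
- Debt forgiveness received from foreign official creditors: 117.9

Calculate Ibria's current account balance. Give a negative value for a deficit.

-3016.3

Goods: -1883.2 - 1407.0 + 415.2 = -2875.0
Services: 1045.0 - 351.3 - 451.5 = 242.2
Primary income: 300.3 - 470.5 - 323.7 + 98.7 = -395.2
Secondary income: 277.4 - 76.5 + 60.6 - 249.8 = 11.7
Current account = (-2875.0) + 242.2 + (-395.2) + 11.7 = -3016.3
(Excluded from the current account — financial account: borrowing by resident firms from foreign banks 778.8, purchases of foreign government bonds by domestic residents 683.4, foreign purchases of equities on the domestic stock exchange 395.7, sale of domestic government bonds to non-residents 342.3; capital account: capital transfers received from emigrants 92.8, debt forgiveness received from foreign official creditors 117.9.)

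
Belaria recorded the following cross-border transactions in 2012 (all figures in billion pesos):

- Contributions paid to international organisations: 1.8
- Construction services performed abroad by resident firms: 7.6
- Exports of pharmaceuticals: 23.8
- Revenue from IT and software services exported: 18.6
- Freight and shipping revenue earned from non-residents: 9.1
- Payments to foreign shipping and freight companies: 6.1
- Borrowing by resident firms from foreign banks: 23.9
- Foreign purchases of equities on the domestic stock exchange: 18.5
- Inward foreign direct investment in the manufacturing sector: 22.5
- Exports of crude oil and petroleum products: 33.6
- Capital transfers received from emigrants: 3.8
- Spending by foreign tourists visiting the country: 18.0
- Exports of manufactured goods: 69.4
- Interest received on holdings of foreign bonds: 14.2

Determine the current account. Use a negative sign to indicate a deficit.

Goods: 69.4 + 33.6 + 23.8 = 126.8
Services: 7.6 + 18.6 + 18.0 + 9.1 - 6.1 = 47.2
Primary income: 14.2
Secondary income: -1.8
Current account = 126.8 + 47.2 + 14.2 + (-1.8) = 186.4
(Excluded from the current account — financial account: borrowing by resident firms from foreign banks 23.9, foreign purchases of equities on the domestic stock exchange 18.5, inward foreign direct investment in the manufacturing sector 22.5; capital account: capital transfers received from emigrants 3.8.)

186.4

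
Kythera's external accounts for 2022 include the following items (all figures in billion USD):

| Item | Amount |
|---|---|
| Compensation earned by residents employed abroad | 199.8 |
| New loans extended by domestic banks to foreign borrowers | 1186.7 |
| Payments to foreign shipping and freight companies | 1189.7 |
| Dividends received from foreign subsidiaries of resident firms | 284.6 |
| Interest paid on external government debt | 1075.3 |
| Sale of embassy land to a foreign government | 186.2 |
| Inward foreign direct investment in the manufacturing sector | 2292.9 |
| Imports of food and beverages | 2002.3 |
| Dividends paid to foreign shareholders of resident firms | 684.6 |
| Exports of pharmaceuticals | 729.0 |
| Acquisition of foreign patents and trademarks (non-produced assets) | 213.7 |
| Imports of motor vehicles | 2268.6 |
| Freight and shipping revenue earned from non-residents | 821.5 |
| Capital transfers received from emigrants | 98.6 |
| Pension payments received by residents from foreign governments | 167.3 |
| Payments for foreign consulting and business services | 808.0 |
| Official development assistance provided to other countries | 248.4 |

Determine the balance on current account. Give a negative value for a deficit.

-6074.7

Goods: -2268.6 - 2002.3 + 729.0 = -3541.9
Services: -1189.7 - 808.0 + 821.5 = -1176.2
Primary income: -1075.3 + 199.8 + 284.6 - 684.6 = -1275.5
Secondary income: 167.3 - 248.4 = -81.1
Current account = (-3541.9) + (-1176.2) + (-1275.5) + (-81.1) = -6074.7
(Excluded from the current account — financial account: new loans extended by domestic banks to foreign borrowers 1186.7, inward foreign direct investment in the manufacturing sector 2292.9; capital account: sale of embassy land to a foreign government 186.2, acquisition of foreign patents and trademarks (non-produced assets) 213.7, capital transfers received from emigrants 98.6.)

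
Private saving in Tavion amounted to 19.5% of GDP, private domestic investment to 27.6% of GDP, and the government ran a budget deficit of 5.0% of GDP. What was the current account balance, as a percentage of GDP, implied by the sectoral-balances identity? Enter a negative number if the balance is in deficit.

-13.1

By the sectoral-balances identity, CA = (S_private - I) + (T - G).
Private balance = 19.5 - 27.6 = -8.1
Government balance (T - G) = -5.0
CA = -8.1 + (-5.0) = -13.1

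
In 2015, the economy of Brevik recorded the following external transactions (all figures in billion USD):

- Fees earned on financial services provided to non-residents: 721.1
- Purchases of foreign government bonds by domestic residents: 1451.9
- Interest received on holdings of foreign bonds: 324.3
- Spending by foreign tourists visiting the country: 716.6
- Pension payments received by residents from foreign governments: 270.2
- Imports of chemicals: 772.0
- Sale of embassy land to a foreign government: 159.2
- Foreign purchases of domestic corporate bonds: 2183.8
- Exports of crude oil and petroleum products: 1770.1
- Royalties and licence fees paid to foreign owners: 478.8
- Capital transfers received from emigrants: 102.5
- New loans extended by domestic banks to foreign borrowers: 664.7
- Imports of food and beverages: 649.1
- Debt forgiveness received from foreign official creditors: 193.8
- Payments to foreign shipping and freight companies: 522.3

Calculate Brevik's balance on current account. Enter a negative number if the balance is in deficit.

1380.1

Goods: -649.1 - 772.0 + 1770.1 = 349.0
Services: 721.1 - 478.8 - 522.3 + 716.6 = 436.6
Primary income: 324.3
Secondary income: 270.2
Current account = 349.0 + 436.6 + 324.3 + 270.2 = 1380.1
(Excluded from the current account — financial account: purchases of foreign government bonds by domestic residents 1451.9, foreign purchases of domestic corporate bonds 2183.8, new loans extended by domestic banks to foreign borrowers 664.7; capital account: sale of embassy land to a foreign government 159.2, capital transfers received from emigrants 102.5, debt forgiveness received from foreign official creditors 193.8.)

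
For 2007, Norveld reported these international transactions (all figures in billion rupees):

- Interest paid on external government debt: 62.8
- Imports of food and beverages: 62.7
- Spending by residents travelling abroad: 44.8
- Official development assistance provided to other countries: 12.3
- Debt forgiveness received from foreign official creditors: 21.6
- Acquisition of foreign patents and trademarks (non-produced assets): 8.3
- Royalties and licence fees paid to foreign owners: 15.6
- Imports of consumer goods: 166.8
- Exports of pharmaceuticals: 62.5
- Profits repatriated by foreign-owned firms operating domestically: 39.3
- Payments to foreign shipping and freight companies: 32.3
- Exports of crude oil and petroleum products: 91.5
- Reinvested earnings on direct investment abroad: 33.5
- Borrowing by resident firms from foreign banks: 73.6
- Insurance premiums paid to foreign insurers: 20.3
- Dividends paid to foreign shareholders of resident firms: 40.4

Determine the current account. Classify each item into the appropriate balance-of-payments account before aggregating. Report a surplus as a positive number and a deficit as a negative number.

-309.8

Goods: 62.5 + 91.5 - 166.8 - 62.7 = -75.5
Services: -15.6 - 44.8 - 32.3 - 20.3 = -113.0
Primary income: -39.3 - 40.4 + 33.5 - 62.8 = -109.0
Secondary income: -12.3
Current account = (-75.5) + (-113.0) + (-109.0) + (-12.3) = -309.8
(Excluded from the current account — capital account: debt forgiveness received from foreign official creditors 21.6, acquisition of foreign patents and trademarks (non-produced assets) 8.3; financial account: borrowing by resident firms from foreign banks 73.6.)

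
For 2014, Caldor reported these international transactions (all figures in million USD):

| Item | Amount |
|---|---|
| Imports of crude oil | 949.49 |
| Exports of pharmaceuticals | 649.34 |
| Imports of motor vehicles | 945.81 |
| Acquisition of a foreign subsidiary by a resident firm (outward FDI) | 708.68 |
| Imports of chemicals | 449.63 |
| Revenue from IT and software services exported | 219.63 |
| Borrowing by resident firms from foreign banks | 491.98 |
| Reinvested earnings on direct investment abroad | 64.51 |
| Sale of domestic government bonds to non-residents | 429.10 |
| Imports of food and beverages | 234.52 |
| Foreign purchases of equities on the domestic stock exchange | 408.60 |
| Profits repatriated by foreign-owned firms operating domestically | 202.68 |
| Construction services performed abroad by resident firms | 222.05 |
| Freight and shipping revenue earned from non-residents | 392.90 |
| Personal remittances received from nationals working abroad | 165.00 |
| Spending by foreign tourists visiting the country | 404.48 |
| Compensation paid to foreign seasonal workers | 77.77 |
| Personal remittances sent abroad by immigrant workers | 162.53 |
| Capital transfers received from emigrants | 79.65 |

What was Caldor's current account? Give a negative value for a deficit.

-904.52

Goods: 649.34 - 949.49 - 945.81 - 449.63 - 234.52 = -1930.11
Services: 404.48 + 219.63 + 222.05 + 392.90 = 1239.06
Primary income: 64.51 - 202.68 - 77.77 = -215.94
Secondary income: 165.00 - 162.53 = 2.47
Current account = (-1930.11) + 1239.06 + (-215.94) + 2.47 = -904.52
(Excluded from the current account — financial account: acquisition of a foreign subsidiary by a resident firm (outward FDI) 708.68, borrowing by resident firms from foreign banks 491.98, sale of domestic government bonds to non-residents 429.10, foreign purchases of equities on the domestic stock exchange 408.60; capital account: capital transfers received from emigrants 79.65.)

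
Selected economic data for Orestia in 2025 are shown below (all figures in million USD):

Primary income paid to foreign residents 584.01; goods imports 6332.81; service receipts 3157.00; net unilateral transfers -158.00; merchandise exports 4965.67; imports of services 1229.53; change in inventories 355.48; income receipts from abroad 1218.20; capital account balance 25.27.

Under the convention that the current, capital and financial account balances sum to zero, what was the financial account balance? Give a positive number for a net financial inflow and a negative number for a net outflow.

-1061.79

Goods balance = 4965.67 - 6332.81 = -1367.14
Services balance = 3157.00 - 1229.53 = 1927.47
Trade balance (goods + services) = -1367.14 + 1927.47 = 560.33
Net primary income = 1218.20 - 584.01 = 634.19
Net secondary income = -158.00
Current account = 560.33 + 634.19 + (-158.00) = 1036.52
Financial account = -(1036.52 + 25.27) = -1061.79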